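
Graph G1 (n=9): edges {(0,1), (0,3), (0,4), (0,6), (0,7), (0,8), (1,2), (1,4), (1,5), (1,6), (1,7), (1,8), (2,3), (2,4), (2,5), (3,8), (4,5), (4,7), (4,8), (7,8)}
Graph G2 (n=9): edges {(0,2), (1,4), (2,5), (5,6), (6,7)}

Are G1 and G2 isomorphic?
No, not isomorphic

The graphs are NOT isomorphic.

Connected components of G1: 1 component(s) with vertex sets [[0, 1, 2, 3, 4, 5, 6, 7, 8]], sizes [9].
Connected components of G2: 4 component(s) with vertex sets [[3], [8], [1, 4], [0, 2, 5, 6, 7]], sizes [1, 1, 2, 5].
The number of connected components (and the multiset of component sizes) is an isomorphism invariant — an isomorphism maps each component of G1 bijectively onto a component of G2. Since G1 has 1 component(s) and G2 has 4, they cannot be isomorphic.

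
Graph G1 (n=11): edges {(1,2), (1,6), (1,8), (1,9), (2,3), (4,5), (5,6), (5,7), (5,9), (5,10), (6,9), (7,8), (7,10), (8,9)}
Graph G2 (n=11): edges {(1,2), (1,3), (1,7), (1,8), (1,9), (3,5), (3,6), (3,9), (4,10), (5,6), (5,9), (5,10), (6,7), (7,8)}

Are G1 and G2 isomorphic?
Yes, isomorphic

The graphs are isomorphic.
One valid mapping φ: V(G1) → V(G2): 0→0, 1→5, 2→10, 3→4, 4→2, 5→1, 6→9, 7→7, 8→6, 9→3, 10→8

Verify φ preserves adjacency — for each edge of G1, its image is an edge of G2:
  (1,2) → (φ(1),φ(2)) = (5,10) ∈ E(G2) ✓
  (1,6) → (φ(1),φ(6)) = (5,9) ∈ E(G2) ✓
  (1,8) → (φ(1),φ(8)) = (5,6) ∈ E(G2) ✓
  (1,9) → (φ(1),φ(9)) = (3,5) ∈ E(G2) ✓
  (2,3) → (φ(2),φ(3)) = (4,10) ∈ E(G2) ✓
  (4,5) → (φ(4),φ(5)) = (1,2) ∈ E(G2) ✓
  (5,6) → (φ(5),φ(6)) = (1,9) ∈ E(G2) ✓
  (5,7) → (φ(5),φ(7)) = (1,7) ∈ E(G2) ✓
  (5,9) → (φ(5),φ(9)) = (1,3) ∈ E(G2) ✓
  (5,10) → (φ(5),φ(10)) = (1,8) ∈ E(G2) ✓
  (6,9) → (φ(6),φ(9)) = (3,9) ∈ E(G2) ✓
  (7,8) → (φ(7),φ(8)) = (6,7) ∈ E(G2) ✓
  (7,10) → (φ(7),φ(10)) = (7,8) ∈ E(G2) ✓
  (8,9) → (φ(8),φ(9)) = (3,6) ∈ E(G2) ✓
All 14 edges of G1 map to edges of G2, and |E(G1)| = |E(G2)| = 14, so φ is a bijection on edges as well as vertices. Hence G1 ≅ G2.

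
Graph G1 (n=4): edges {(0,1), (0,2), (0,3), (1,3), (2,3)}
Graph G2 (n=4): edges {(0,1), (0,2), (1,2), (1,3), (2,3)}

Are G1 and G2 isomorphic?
Yes, isomorphic

The graphs are isomorphic.
One valid mapping φ: V(G1) → V(G2): 0→2, 1→3, 2→0, 3→1

Verify φ preserves adjacency — for each edge of G1, its image is an edge of G2:
  (0,1) → (φ(0),φ(1)) = (2,3) ∈ E(G2) ✓
  (0,2) → (φ(0),φ(2)) = (0,2) ∈ E(G2) ✓
  (0,3) → (φ(0),φ(3)) = (1,2) ∈ E(G2) ✓
  (1,3) → (φ(1),φ(3)) = (1,3) ∈ E(G2) ✓
  (2,3) → (φ(2),φ(3)) = (0,1) ∈ E(G2) ✓
All 5 edges of G1 map to edges of G2, and |E(G1)| = |E(G2)| = 5, so φ is a bijection on edges as well as vertices. Hence G1 ≅ G2.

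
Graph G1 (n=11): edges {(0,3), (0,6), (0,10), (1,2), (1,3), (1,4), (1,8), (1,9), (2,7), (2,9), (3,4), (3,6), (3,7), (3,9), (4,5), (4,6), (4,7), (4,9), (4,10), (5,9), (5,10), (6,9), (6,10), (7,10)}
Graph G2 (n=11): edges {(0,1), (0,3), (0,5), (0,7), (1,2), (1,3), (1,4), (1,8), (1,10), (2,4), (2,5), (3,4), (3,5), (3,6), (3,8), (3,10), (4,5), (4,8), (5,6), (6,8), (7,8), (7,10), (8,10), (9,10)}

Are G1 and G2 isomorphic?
Yes, isomorphic

The graphs are isomorphic.
One valid mapping φ: V(G1) → V(G2): 0→2, 1→10, 2→7, 3→1, 4→3, 5→6, 6→4, 7→0, 8→9, 9→8, 10→5

Verify φ preserves adjacency — for each edge of G1, its image is an edge of G2:
  (0,3) → (φ(0),φ(3)) = (1,2) ∈ E(G2) ✓
  (0,6) → (φ(0),φ(6)) = (2,4) ∈ E(G2) ✓
  (0,10) → (φ(0),φ(10)) = (2,5) ∈ E(G2) ✓
  (1,2) → (φ(1),φ(2)) = (7,10) ∈ E(G2) ✓
  (1,3) → (φ(1),φ(3)) = (1,10) ∈ E(G2) ✓
  (1,4) → (φ(1),φ(4)) = (3,10) ∈ E(G2) ✓
  (1,8) → (φ(1),φ(8)) = (9,10) ∈ E(G2) ✓
  (1,9) → (φ(1),φ(9)) = (8,10) ∈ E(G2) ✓
  (2,7) → (φ(2),φ(7)) = (0,7) ∈ E(G2) ✓
  (2,9) → (φ(2),φ(9)) = (7,8) ∈ E(G2) ✓
  (3,4) → (φ(3),φ(4)) = (1,3) ∈ E(G2) ✓
  (3,6) → (φ(3),φ(6)) = (1,4) ∈ E(G2) ✓
  (3,7) → (φ(3),φ(7)) = (0,1) ∈ E(G2) ✓
  (3,9) → (φ(3),φ(9)) = (1,8) ∈ E(G2) ✓
  (4,5) → (φ(4),φ(5)) = (3,6) ∈ E(G2) ✓
  (4,6) → (φ(4),φ(6)) = (3,4) ∈ E(G2) ✓
  (4,7) → (φ(4),φ(7)) = (0,3) ∈ E(G2) ✓
  (4,9) → (φ(4),φ(9)) = (3,8) ∈ E(G2) ✓
  (4,10) → (φ(4),φ(10)) = (3,5) ∈ E(G2) ✓
  (5,9) → (φ(5),φ(9)) = (6,8) ∈ E(G2) ✓
  (5,10) → (φ(5),φ(10)) = (5,6) ∈ E(G2) ✓
  (6,9) → (φ(6),φ(9)) = (4,8) ∈ E(G2) ✓
  (6,10) → (φ(6),φ(10)) = (4,5) ∈ E(G2) ✓
  (7,10) → (φ(7),φ(10)) = (0,5) ∈ E(G2) ✓
All 24 edges of G1 map to edges of G2, and |E(G1)| = |E(G2)| = 24, so φ is a bijection on edges as well as vertices. Hence G1 ≅ G2.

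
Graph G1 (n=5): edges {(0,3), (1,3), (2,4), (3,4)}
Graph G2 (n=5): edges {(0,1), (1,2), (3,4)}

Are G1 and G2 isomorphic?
No, not isomorphic

The graphs are NOT isomorphic.

Degrees in G1: deg(0)=1, deg(1)=1, deg(2)=1, deg(3)=3, deg(4)=2.
Sorted degree sequence of G1: [3, 2, 1, 1, 1].
Degrees in G2: deg(0)=1, deg(1)=2, deg(2)=1, deg(3)=1, deg(4)=1.
Sorted degree sequence of G2: [2, 1, 1, 1, 1].
The (sorted) degree sequence is an isomorphism invariant, so since G1 and G2 have different degree sequences they cannot be isomorphic.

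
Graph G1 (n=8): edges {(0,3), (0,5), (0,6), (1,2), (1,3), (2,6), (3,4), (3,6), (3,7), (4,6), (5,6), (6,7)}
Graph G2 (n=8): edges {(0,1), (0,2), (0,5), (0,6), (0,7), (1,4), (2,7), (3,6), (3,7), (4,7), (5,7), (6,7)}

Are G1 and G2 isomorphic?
Yes, isomorphic

The graphs are isomorphic.
One valid mapping φ: V(G1) → V(G2): 0→6, 1→1, 2→4, 3→0, 4→2, 5→3, 6→7, 7→5

Verify φ preserves adjacency — for each edge of G1, its image is an edge of G2:
  (0,3) → (φ(0),φ(3)) = (0,6) ∈ E(G2) ✓
  (0,5) → (φ(0),φ(5)) = (3,6) ∈ E(G2) ✓
  (0,6) → (φ(0),φ(6)) = (6,7) ∈ E(G2) ✓
  (1,2) → (φ(1),φ(2)) = (1,4) ∈ E(G2) ✓
  (1,3) → (φ(1),φ(3)) = (0,1) ∈ E(G2) ✓
  (2,6) → (φ(2),φ(6)) = (4,7) ∈ E(G2) ✓
  (3,4) → (φ(3),φ(4)) = (0,2) ∈ E(G2) ✓
  (3,6) → (φ(3),φ(6)) = (0,7) ∈ E(G2) ✓
  (3,7) → (φ(3),φ(7)) = (0,5) ∈ E(G2) ✓
  (4,6) → (φ(4),φ(6)) = (2,7) ∈ E(G2) ✓
  (5,6) → (φ(5),φ(6)) = (3,7) ∈ E(G2) ✓
  (6,7) → (φ(6),φ(7)) = (5,7) ∈ E(G2) ✓
All 12 edges of G1 map to edges of G2, and |E(G1)| = |E(G2)| = 12, so φ is a bijection on edges as well as vertices. Hence G1 ≅ G2.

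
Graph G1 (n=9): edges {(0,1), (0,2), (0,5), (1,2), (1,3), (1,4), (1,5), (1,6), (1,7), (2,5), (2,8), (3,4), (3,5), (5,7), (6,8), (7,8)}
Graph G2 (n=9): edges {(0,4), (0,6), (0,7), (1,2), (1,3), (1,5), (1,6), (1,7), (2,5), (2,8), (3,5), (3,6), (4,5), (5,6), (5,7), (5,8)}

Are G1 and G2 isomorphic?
Yes, isomorphic

The graphs are isomorphic.
One valid mapping φ: V(G1) → V(G2): 0→3, 1→5, 2→6, 3→2, 4→8, 5→1, 6→4, 7→7, 8→0

Verify φ preserves adjacency — for each edge of G1, its image is an edge of G2:
  (0,1) → (φ(0),φ(1)) = (3,5) ∈ E(G2) ✓
  (0,2) → (φ(0),φ(2)) = (3,6) ∈ E(G2) ✓
  (0,5) → (φ(0),φ(5)) = (1,3) ∈ E(G2) ✓
  (1,2) → (φ(1),φ(2)) = (5,6) ∈ E(G2) ✓
  (1,3) → (φ(1),φ(3)) = (2,5) ∈ E(G2) ✓
  (1,4) → (φ(1),φ(4)) = (5,8) ∈ E(G2) ✓
  (1,5) → (φ(1),φ(5)) = (1,5) ∈ E(G2) ✓
  (1,6) → (φ(1),φ(6)) = (4,5) ∈ E(G2) ✓
  (1,7) → (φ(1),φ(7)) = (5,7) ∈ E(G2) ✓
  (2,5) → (φ(2),φ(5)) = (1,6) ∈ E(G2) ✓
  (2,8) → (φ(2),φ(8)) = (0,6) ∈ E(G2) ✓
  (3,4) → (φ(3),φ(4)) = (2,8) ∈ E(G2) ✓
  (3,5) → (φ(3),φ(5)) = (1,2) ∈ E(G2) ✓
  (5,7) → (φ(5),φ(7)) = (1,7) ∈ E(G2) ✓
  (6,8) → (φ(6),φ(8)) = (0,4) ∈ E(G2) ✓
  (7,8) → (φ(7),φ(8)) = (0,7) ∈ E(G2) ✓
All 16 edges of G1 map to edges of G2, and |E(G1)| = |E(G2)| = 16, so φ is a bijection on edges as well as vertices. Hence G1 ≅ G2.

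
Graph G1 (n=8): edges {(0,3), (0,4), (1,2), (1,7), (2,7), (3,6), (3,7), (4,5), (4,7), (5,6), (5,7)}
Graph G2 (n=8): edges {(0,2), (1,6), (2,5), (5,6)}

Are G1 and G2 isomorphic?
No, not isomorphic

The graphs are NOT isomorphic.

Connected components of G1: 1 component(s) with vertex sets [[0, 1, 2, 3, 4, 5, 6, 7]], sizes [8].
Connected components of G2: 4 component(s) with vertex sets [[3], [4], [7], [0, 1, 2, 5, 6]], sizes [1, 1, 1, 5].
The number of connected components (and the multiset of component sizes) is an isomorphism invariant — an isomorphism maps each component of G1 bijectively onto a component of G2. Since G1 has 1 component(s) and G2 has 4, they cannot be isomorphic.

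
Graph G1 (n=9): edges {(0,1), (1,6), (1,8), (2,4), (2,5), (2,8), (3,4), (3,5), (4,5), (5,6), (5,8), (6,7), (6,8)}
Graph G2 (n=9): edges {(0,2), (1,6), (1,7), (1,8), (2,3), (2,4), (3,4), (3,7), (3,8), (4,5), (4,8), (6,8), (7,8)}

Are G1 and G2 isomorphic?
Yes, isomorphic

The graphs are isomorphic.
One valid mapping φ: V(G1) → V(G2): 0→0, 1→2, 2→7, 3→6, 4→1, 5→8, 6→4, 7→5, 8→3

Verify φ preserves adjacency — for each edge of G1, its image is an edge of G2:
  (0,1) → (φ(0),φ(1)) = (0,2) ∈ E(G2) ✓
  (1,6) → (φ(1),φ(6)) = (2,4) ∈ E(G2) ✓
  (1,8) → (φ(1),φ(8)) = (2,3) ∈ E(G2) ✓
  (2,4) → (φ(2),φ(4)) = (1,7) ∈ E(G2) ✓
  (2,5) → (φ(2),φ(5)) = (7,8) ∈ E(G2) ✓
  (2,8) → (φ(2),φ(8)) = (3,7) ∈ E(G2) ✓
  (3,4) → (φ(3),φ(4)) = (1,6) ∈ E(G2) ✓
  (3,5) → (φ(3),φ(5)) = (6,8) ∈ E(G2) ✓
  (4,5) → (φ(4),φ(5)) = (1,8) ∈ E(G2) ✓
  (5,6) → (φ(5),φ(6)) = (4,8) ∈ E(G2) ✓
  (5,8) → (φ(5),φ(8)) = (3,8) ∈ E(G2) ✓
  (6,7) → (φ(6),φ(7)) = (4,5) ∈ E(G2) ✓
  (6,8) → (φ(6),φ(8)) = (3,4) ∈ E(G2) ✓
All 13 edges of G1 map to edges of G2, and |E(G1)| = |E(G2)| = 13, so φ is a bijection on edges as well as vertices. Hence G1 ≅ G2.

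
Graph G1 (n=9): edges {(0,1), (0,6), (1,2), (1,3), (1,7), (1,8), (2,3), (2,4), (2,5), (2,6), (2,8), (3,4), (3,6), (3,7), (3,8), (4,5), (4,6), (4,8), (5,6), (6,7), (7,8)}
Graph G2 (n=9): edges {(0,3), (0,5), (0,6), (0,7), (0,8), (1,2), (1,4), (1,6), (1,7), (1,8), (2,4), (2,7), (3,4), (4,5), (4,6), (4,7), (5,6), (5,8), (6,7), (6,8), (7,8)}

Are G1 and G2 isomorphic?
Yes, isomorphic

The graphs are isomorphic.
One valid mapping φ: V(G1) → V(G2): 0→3, 1→0, 2→7, 3→6, 4→1, 5→2, 6→4, 7→5, 8→8

Verify φ preserves adjacency — for each edge of G1, its image is an edge of G2:
  (0,1) → (φ(0),φ(1)) = (0,3) ∈ E(G2) ✓
  (0,6) → (φ(0),φ(6)) = (3,4) ∈ E(G2) ✓
  (1,2) → (φ(1),φ(2)) = (0,7) ∈ E(G2) ✓
  (1,3) → (φ(1),φ(3)) = (0,6) ∈ E(G2) ✓
  (1,7) → (φ(1),φ(7)) = (0,5) ∈ E(G2) ✓
  (1,8) → (φ(1),φ(8)) = (0,8) ∈ E(G2) ✓
  (2,3) → (φ(2),φ(3)) = (6,7) ∈ E(G2) ✓
  (2,4) → (φ(2),φ(4)) = (1,7) ∈ E(G2) ✓
  (2,5) → (φ(2),φ(5)) = (2,7) ∈ E(G2) ✓
  (2,6) → (φ(2),φ(6)) = (4,7) ∈ E(G2) ✓
  (2,8) → (φ(2),φ(8)) = (7,8) ∈ E(G2) ✓
  (3,4) → (φ(3),φ(4)) = (1,6) ∈ E(G2) ✓
  (3,6) → (φ(3),φ(6)) = (4,6) ∈ E(G2) ✓
  (3,7) → (φ(3),φ(7)) = (5,6) ∈ E(G2) ✓
  (3,8) → (φ(3),φ(8)) = (6,8) ∈ E(G2) ✓
  (4,5) → (φ(4),φ(5)) = (1,2) ∈ E(G2) ✓
  (4,6) → (φ(4),φ(6)) = (1,4) ∈ E(G2) ✓
  (4,8) → (φ(4),φ(8)) = (1,8) ∈ E(G2) ✓
  (5,6) → (φ(5),φ(6)) = (2,4) ∈ E(G2) ✓
  (6,7) → (φ(6),φ(7)) = (4,5) ∈ E(G2) ✓
  (7,8) → (φ(7),φ(8)) = (5,8) ∈ E(G2) ✓
All 21 edges of G1 map to edges of G2, and |E(G1)| = |E(G2)| = 21, so φ is a bijection on edges as well as vertices. Hence G1 ≅ G2.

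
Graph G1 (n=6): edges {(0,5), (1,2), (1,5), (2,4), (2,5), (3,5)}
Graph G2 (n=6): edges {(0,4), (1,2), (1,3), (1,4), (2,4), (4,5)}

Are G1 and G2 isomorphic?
Yes, isomorphic

The graphs are isomorphic.
One valid mapping φ: V(G1) → V(G2): 0→0, 1→2, 2→1, 3→5, 4→3, 5→4

Verify φ preserves adjacency — for each edge of G1, its image is an edge of G2:
  (0,5) → (φ(0),φ(5)) = (0,4) ∈ E(G2) ✓
  (1,2) → (φ(1),φ(2)) = (1,2) ∈ E(G2) ✓
  (1,5) → (φ(1),φ(5)) = (2,4) ∈ E(G2) ✓
  (2,4) → (φ(2),φ(4)) = (1,3) ∈ E(G2) ✓
  (2,5) → (φ(2),φ(5)) = (1,4) ∈ E(G2) ✓
  (3,5) → (φ(3),φ(5)) = (4,5) ∈ E(G2) ✓
All 6 edges of G1 map to edges of G2, and |E(G1)| = |E(G2)| = 6, so φ is a bijection on edges as well as vertices. Hence G1 ≅ G2.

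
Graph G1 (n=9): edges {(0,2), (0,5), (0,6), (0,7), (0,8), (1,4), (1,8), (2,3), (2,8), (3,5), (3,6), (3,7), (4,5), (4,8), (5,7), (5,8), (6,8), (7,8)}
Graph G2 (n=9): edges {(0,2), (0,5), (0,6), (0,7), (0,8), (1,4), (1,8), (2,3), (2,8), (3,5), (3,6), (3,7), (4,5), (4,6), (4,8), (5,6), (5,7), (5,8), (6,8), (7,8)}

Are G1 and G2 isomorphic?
No, not isomorphic

The graphs are NOT isomorphic.

Counting edges: G1 has 18 edge(s); G2 has 20 edge(s).
Edge count is an isomorphism invariant (a bijection on vertices induces a bijection on edges), so differing edge counts rule out isomorphism.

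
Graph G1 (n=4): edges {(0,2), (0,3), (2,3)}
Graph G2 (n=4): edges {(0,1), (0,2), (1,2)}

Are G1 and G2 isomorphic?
Yes, isomorphic

The graphs are isomorphic.
One valid mapping φ: V(G1) → V(G2): 0→2, 1→3, 2→1, 3→0

Verify φ preserves adjacency — for each edge of G1, its image is an edge of G2:
  (0,2) → (φ(0),φ(2)) = (1,2) ∈ E(G2) ✓
  (0,3) → (φ(0),φ(3)) = (0,2) ∈ E(G2) ✓
  (2,3) → (φ(2),φ(3)) = (0,1) ∈ E(G2) ✓
All 3 edges of G1 map to edges of G2, and |E(G1)| = |E(G2)| = 3, so φ is a bijection on edges as well as vertices. Hence G1 ≅ G2.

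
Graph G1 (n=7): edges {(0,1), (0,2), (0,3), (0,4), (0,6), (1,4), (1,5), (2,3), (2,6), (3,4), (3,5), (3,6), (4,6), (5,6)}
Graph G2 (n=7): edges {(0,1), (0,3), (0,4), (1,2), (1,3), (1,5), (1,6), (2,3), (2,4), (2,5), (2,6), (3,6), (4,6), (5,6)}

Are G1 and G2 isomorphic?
Yes, isomorphic

The graphs are isomorphic.
One valid mapping φ: V(G1) → V(G2): 0→1, 1→0, 2→5, 3→2, 4→3, 5→4, 6→6

Verify φ preserves adjacency — for each edge of G1, its image is an edge of G2:
  (0,1) → (φ(0),φ(1)) = (0,1) ∈ E(G2) ✓
  (0,2) → (φ(0),φ(2)) = (1,5) ∈ E(G2) ✓
  (0,3) → (φ(0),φ(3)) = (1,2) ∈ E(G2) ✓
  (0,4) → (φ(0),φ(4)) = (1,3) ∈ E(G2) ✓
  (0,6) → (φ(0),φ(6)) = (1,6) ∈ E(G2) ✓
  (1,4) → (φ(1),φ(4)) = (0,3) ∈ E(G2) ✓
  (1,5) → (φ(1),φ(5)) = (0,4) ∈ E(G2) ✓
  (2,3) → (φ(2),φ(3)) = (2,5) ∈ E(G2) ✓
  (2,6) → (φ(2),φ(6)) = (5,6) ∈ E(G2) ✓
  (3,4) → (φ(3),φ(4)) = (2,3) ∈ E(G2) ✓
  (3,5) → (φ(3),φ(5)) = (2,4) ∈ E(G2) ✓
  (3,6) → (φ(3),φ(6)) = (2,6) ∈ E(G2) ✓
  (4,6) → (φ(4),φ(6)) = (3,6) ∈ E(G2) ✓
  (5,6) → (φ(5),φ(6)) = (4,6) ∈ E(G2) ✓
All 14 edges of G1 map to edges of G2, and |E(G1)| = |E(G2)| = 14, so φ is a bijection on edges as well as vertices. Hence G1 ≅ G2.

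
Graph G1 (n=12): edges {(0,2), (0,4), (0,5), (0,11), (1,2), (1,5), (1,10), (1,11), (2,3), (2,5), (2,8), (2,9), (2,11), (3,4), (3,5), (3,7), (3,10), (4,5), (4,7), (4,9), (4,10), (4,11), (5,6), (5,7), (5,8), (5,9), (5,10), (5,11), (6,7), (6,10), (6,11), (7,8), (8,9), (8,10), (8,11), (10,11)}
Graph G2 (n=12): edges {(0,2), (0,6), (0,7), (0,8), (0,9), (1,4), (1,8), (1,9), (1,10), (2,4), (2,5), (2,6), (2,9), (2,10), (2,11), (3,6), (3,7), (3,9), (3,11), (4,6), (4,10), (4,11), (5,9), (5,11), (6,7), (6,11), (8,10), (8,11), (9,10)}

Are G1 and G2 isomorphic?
No, not isomorphic

The graphs are NOT isomorphic.

Degrees in G1: deg(0)=4, deg(1)=4, deg(2)=7, deg(3)=5, deg(4)=7, deg(5)=11, deg(6)=4, deg(7)=5, deg(8)=6, deg(9)=4, deg(10)=7, deg(11)=8.
Sorted degree sequence of G1: [11, 8, 7, 7, 7, 6, 5, 5, 4, 4, 4, 4].
Degrees in G2: deg(0)=5, deg(1)=4, deg(2)=7, deg(3)=4, deg(4)=5, deg(5)=3, deg(6)=6, deg(7)=3, deg(8)=4, deg(9)=6, deg(10)=5, deg(11)=6.
Sorted degree sequence of G2: [7, 6, 6, 6, 5, 5, 5, 4, 4, 4, 3, 3].
The (sorted) degree sequence is an isomorphism invariant, so since G1 and G2 have different degree sequences they cannot be isomorphic.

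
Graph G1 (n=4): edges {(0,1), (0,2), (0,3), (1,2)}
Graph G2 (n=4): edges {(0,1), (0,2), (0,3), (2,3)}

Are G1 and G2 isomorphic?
Yes, isomorphic

The graphs are isomorphic.
One valid mapping φ: V(G1) → V(G2): 0→0, 1→3, 2→2, 3→1

Verify φ preserves adjacency — for each edge of G1, its image is an edge of G2:
  (0,1) → (φ(0),φ(1)) = (0,3) ∈ E(G2) ✓
  (0,2) → (φ(0),φ(2)) = (0,2) ∈ E(G2) ✓
  (0,3) → (φ(0),φ(3)) = (0,1) ∈ E(G2) ✓
  (1,2) → (φ(1),φ(2)) = (2,3) ∈ E(G2) ✓
All 4 edges of G1 map to edges of G2, and |E(G1)| = |E(G2)| = 4, so φ is a bijection on edges as well as vertices. Hence G1 ≅ G2.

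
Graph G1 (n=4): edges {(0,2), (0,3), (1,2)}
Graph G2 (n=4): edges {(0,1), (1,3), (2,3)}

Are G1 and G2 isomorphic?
Yes, isomorphic

The graphs are isomorphic.
One valid mapping φ: V(G1) → V(G2): 0→3, 1→0, 2→1, 3→2

Verify φ preserves adjacency — for each edge of G1, its image is an edge of G2:
  (0,2) → (φ(0),φ(2)) = (1,3) ∈ E(G2) ✓
  (0,3) → (φ(0),φ(3)) = (2,3) ∈ E(G2) ✓
  (1,2) → (φ(1),φ(2)) = (0,1) ∈ E(G2) ✓
All 3 edges of G1 map to edges of G2, and |E(G1)| = |E(G2)| = 3, so φ is a bijection on edges as well as vertices. Hence G1 ≅ G2.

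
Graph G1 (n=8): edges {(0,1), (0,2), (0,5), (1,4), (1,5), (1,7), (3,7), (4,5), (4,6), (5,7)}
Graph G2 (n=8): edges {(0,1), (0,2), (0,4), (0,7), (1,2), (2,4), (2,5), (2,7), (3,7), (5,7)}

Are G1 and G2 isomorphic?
No, not isomorphic

The graphs are NOT isomorphic.

Connected components of G1: 1 component(s) with vertex sets [[0, 1, 2, 3, 4, 5, 6, 7]], sizes [8].
Connected components of G2: 2 component(s) with vertex sets [[6], [0, 1, 2, 3, 4, 5, 7]], sizes [1, 7].
The number of connected components (and the multiset of component sizes) is an isomorphism invariant — an isomorphism maps each component of G1 bijectively onto a component of G2. Since G1 has 1 component(s) and G2 has 2, they cannot be isomorphic.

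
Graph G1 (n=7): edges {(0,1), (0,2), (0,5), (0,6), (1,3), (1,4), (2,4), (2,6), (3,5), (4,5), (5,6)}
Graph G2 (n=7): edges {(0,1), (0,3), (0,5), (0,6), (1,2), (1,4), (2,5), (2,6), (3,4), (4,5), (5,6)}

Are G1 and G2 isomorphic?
Yes, isomorphic

The graphs are isomorphic.
One valid mapping φ: V(G1) → V(G2): 0→5, 1→4, 2→2, 3→3, 4→1, 5→0, 6→6

Verify φ preserves adjacency — for each edge of G1, its image is an edge of G2:
  (0,1) → (φ(0),φ(1)) = (4,5) ∈ E(G2) ✓
  (0,2) → (φ(0),φ(2)) = (2,5) ∈ E(G2) ✓
  (0,5) → (φ(0),φ(5)) = (0,5) ∈ E(G2) ✓
  (0,6) → (φ(0),φ(6)) = (5,6) ∈ E(G2) ✓
  (1,3) → (φ(1),φ(3)) = (3,4) ∈ E(G2) ✓
  (1,4) → (φ(1),φ(4)) = (1,4) ∈ E(G2) ✓
  (2,4) → (φ(2),φ(4)) = (1,2) ∈ E(G2) ✓
  (2,6) → (φ(2),φ(6)) = (2,6) ∈ E(G2) ✓
  (3,5) → (φ(3),φ(5)) = (0,3) ∈ E(G2) ✓
  (4,5) → (φ(4),φ(5)) = (0,1) ∈ E(G2) ✓
  (5,6) → (φ(5),φ(6)) = (0,6) ∈ E(G2) ✓
All 11 edges of G1 map to edges of G2, and |E(G1)| = |E(G2)| = 11, so φ is a bijection on edges as well as vertices. Hence G1 ≅ G2.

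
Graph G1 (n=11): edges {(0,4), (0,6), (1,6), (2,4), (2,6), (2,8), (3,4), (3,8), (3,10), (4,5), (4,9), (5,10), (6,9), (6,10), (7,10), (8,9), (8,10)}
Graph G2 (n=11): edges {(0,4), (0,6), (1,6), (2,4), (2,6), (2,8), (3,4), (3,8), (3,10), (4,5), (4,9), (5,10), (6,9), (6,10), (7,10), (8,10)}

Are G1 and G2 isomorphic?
No, not isomorphic

The graphs are NOT isomorphic.

Counting edges: G1 has 17 edge(s); G2 has 16 edge(s).
Edge count is an isomorphism invariant (a bijection on vertices induces a bijection on edges), so differing edge counts rule out isomorphism.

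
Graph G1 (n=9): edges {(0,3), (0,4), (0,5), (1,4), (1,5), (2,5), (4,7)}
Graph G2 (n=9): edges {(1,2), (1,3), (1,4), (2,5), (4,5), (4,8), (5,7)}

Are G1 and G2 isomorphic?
Yes, isomorphic

The graphs are isomorphic.
One valid mapping φ: V(G1) → V(G2): 0→4, 1→2, 2→3, 3→8, 4→5, 5→1, 6→0, 7→7, 8→6

Verify φ preserves adjacency — for each edge of G1, its image is an edge of G2:
  (0,3) → (φ(0),φ(3)) = (4,8) ∈ E(G2) ✓
  (0,4) → (φ(0),φ(4)) = (4,5) ∈ E(G2) ✓
  (0,5) → (φ(0),φ(5)) = (1,4) ∈ E(G2) ✓
  (1,4) → (φ(1),φ(4)) = (2,5) ∈ E(G2) ✓
  (1,5) → (φ(1),φ(5)) = (1,2) ∈ E(G2) ✓
  (2,5) → (φ(2),φ(5)) = (1,3) ∈ E(G2) ✓
  (4,7) → (φ(4),φ(7)) = (5,7) ∈ E(G2) ✓
All 7 edges of G1 map to edges of G2, and |E(G1)| = |E(G2)| = 7, so φ is a bijection on edges as well as vertices. Hence G1 ≅ G2.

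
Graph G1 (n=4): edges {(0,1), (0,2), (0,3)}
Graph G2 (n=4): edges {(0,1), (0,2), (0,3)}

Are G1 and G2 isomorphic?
Yes, isomorphic

The graphs are isomorphic.
One valid mapping φ: V(G1) → V(G2): 0→0, 1→3, 2→2, 3→1

Verify φ preserves adjacency — for each edge of G1, its image is an edge of G2:
  (0,1) → (φ(0),φ(1)) = (0,3) ∈ E(G2) ✓
  (0,2) → (φ(0),φ(2)) = (0,2) ∈ E(G2) ✓
  (0,3) → (φ(0),φ(3)) = (0,1) ∈ E(G2) ✓
All 3 edges of G1 map to edges of G2, and |E(G1)| = |E(G2)| = 3, so φ is a bijection on edges as well as vertices. Hence G1 ≅ G2.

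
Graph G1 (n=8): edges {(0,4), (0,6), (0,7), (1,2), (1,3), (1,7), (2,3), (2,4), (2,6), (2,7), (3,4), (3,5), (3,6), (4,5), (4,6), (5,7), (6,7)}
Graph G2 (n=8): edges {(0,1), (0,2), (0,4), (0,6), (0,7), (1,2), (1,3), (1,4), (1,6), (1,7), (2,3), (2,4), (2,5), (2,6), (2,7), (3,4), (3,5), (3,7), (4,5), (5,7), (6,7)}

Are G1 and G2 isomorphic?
No, not isomorphic

The graphs are NOT isomorphic.

Degrees in G1: deg(0)=3, deg(1)=3, deg(2)=5, deg(3)=5, deg(4)=5, deg(5)=3, deg(6)=5, deg(7)=5.
Sorted degree sequence of G1: [5, 5, 5, 5, 5, 3, 3, 3].
Degrees in G2: deg(0)=5, deg(1)=6, deg(2)=7, deg(3)=5, deg(4)=5, deg(5)=4, deg(6)=4, deg(7)=6.
Sorted degree sequence of G2: [7, 6, 6, 5, 5, 5, 4, 4].
The (sorted) degree sequence is an isomorphism invariant, so since G1 and G2 have different degree sequences they cannot be isomorphic.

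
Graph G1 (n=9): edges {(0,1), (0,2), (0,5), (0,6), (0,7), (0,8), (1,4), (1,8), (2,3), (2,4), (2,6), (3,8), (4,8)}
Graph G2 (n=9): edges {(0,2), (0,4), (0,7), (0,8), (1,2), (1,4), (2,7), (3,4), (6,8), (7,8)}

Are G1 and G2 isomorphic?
No, not isomorphic

The graphs are NOT isomorphic.

Connected components of G1: 1 component(s) with vertex sets [[0, 1, 2, 3, 4, 5, 6, 7, 8]], sizes [9].
Connected components of G2: 2 component(s) with vertex sets [[5], [0, 1, 2, 3, 4, 6, 7, 8]], sizes [1, 8].
The number of connected components (and the multiset of component sizes) is an isomorphism invariant — an isomorphism maps each component of G1 bijectively onto a component of G2. Since G1 has 1 component(s) and G2 has 2, they cannot be isomorphic.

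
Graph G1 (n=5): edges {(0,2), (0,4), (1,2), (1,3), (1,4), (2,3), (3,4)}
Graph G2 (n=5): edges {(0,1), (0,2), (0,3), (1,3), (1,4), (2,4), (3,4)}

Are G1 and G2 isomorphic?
Yes, isomorphic

The graphs are isomorphic.
One valid mapping φ: V(G1) → V(G2): 0→2, 1→1, 2→4, 3→3, 4→0

Verify φ preserves adjacency — for each edge of G1, its image is an edge of G2:
  (0,2) → (φ(0),φ(2)) = (2,4) ∈ E(G2) ✓
  (0,4) → (φ(0),φ(4)) = (0,2) ∈ E(G2) ✓
  (1,2) → (φ(1),φ(2)) = (1,4) ∈ E(G2) ✓
  (1,3) → (φ(1),φ(3)) = (1,3) ∈ E(G2) ✓
  (1,4) → (φ(1),φ(4)) = (0,1) ∈ E(G2) ✓
  (2,3) → (φ(2),φ(3)) = (3,4) ∈ E(G2) ✓
  (3,4) → (φ(3),φ(4)) = (0,3) ∈ E(G2) ✓
All 7 edges of G1 map to edges of G2, and |E(G1)| = |E(G2)| = 7, so φ is a bijection on edges as well as vertices. Hence G1 ≅ G2.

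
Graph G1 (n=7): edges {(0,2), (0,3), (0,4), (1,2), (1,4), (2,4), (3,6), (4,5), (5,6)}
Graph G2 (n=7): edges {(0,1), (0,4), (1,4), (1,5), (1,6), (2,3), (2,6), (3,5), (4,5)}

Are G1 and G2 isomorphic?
Yes, isomorphic

The graphs are isomorphic.
One valid mapping φ: V(G1) → V(G2): 0→5, 1→0, 2→4, 3→3, 4→1, 5→6, 6→2

Verify φ preserves adjacency — for each edge of G1, its image is an edge of G2:
  (0,2) → (φ(0),φ(2)) = (4,5) ∈ E(G2) ✓
  (0,3) → (φ(0),φ(3)) = (3,5) ∈ E(G2) ✓
  (0,4) → (φ(0),φ(4)) = (1,5) ∈ E(G2) ✓
  (1,2) → (φ(1),φ(2)) = (0,4) ∈ E(G2) ✓
  (1,4) → (φ(1),φ(4)) = (0,1) ∈ E(G2) ✓
  (2,4) → (φ(2),φ(4)) = (1,4) ∈ E(G2) ✓
  (3,6) → (φ(3),φ(6)) = (2,3) ∈ E(G2) ✓
  (4,5) → (φ(4),φ(5)) = (1,6) ∈ E(G2) ✓
  (5,6) → (φ(5),φ(6)) = (2,6) ∈ E(G2) ✓
All 9 edges of G1 map to edges of G2, and |E(G1)| = |E(G2)| = 9, so φ is a bijection on edges as well as vertices. Hence G1 ≅ G2.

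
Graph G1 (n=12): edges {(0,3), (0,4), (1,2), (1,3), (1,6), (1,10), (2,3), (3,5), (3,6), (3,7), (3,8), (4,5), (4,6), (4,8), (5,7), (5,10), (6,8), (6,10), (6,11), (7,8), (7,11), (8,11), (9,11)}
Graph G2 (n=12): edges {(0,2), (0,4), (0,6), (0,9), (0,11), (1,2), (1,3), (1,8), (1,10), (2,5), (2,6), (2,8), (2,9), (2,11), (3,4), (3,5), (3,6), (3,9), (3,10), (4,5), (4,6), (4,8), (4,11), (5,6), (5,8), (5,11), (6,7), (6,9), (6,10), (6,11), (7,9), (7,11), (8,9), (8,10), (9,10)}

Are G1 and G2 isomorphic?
No, not isomorphic

The graphs are NOT isomorphic.

Degrees in G1: deg(0)=2, deg(1)=4, deg(2)=2, deg(3)=7, deg(4)=4, deg(5)=4, deg(6)=6, deg(7)=4, deg(8)=5, deg(9)=1, deg(10)=3, deg(11)=4.
Sorted degree sequence of G1: [7, 6, 5, 4, 4, 4, 4, 4, 3, 2, 2, 1].
Degrees in G2: deg(0)=5, deg(1)=4, deg(2)=7, deg(3)=6, deg(4)=6, deg(5)=6, deg(6)=9, deg(7)=3, deg(8)=6, deg(9)=7, deg(10)=5, deg(11)=6.
Sorted degree sequence of G2: [9, 7, 7, 6, 6, 6, 6, 6, 5, 5, 4, 3].
The (sorted) degree sequence is an isomorphism invariant, so since G1 and G2 have different degree sequences they cannot be isomorphic.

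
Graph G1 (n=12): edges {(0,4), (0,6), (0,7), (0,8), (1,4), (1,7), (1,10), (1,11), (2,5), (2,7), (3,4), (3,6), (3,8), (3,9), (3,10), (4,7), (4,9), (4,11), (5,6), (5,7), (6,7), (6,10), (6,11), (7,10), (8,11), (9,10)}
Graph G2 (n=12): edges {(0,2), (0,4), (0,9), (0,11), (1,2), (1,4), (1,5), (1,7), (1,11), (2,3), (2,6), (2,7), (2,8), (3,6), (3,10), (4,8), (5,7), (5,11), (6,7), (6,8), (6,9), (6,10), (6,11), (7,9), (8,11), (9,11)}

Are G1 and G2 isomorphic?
Yes, isomorphic

The graphs are isomorphic.
One valid mapping φ: V(G1) → V(G2): 0→8, 1→9, 2→10, 3→1, 4→11, 5→3, 6→2, 7→6, 8→4, 9→5, 10→7, 11→0

Verify φ preserves adjacency — for each edge of G1, its image is an edge of G2:
  (0,4) → (φ(0),φ(4)) = (8,11) ∈ E(G2) ✓
  (0,6) → (φ(0),φ(6)) = (2,8) ∈ E(G2) ✓
  (0,7) → (φ(0),φ(7)) = (6,8) ∈ E(G2) ✓
  (0,8) → (φ(0),φ(8)) = (4,8) ∈ E(G2) ✓
  (1,4) → (φ(1),φ(4)) = (9,11) ∈ E(G2) ✓
  (1,7) → (φ(1),φ(7)) = (6,9) ∈ E(G2) ✓
  (1,10) → (φ(1),φ(10)) = (7,9) ∈ E(G2) ✓
  (1,11) → (φ(1),φ(11)) = (0,9) ∈ E(G2) ✓
  (2,5) → (φ(2),φ(5)) = (3,10) ∈ E(G2) ✓
  (2,7) → (φ(2),φ(7)) = (6,10) ∈ E(G2) ✓
  (3,4) → (φ(3),φ(4)) = (1,11) ∈ E(G2) ✓
  (3,6) → (φ(3),φ(6)) = (1,2) ∈ E(G2) ✓
  (3,8) → (φ(3),φ(8)) = (1,4) ∈ E(G2) ✓
  (3,9) → (φ(3),φ(9)) = (1,5) ∈ E(G2) ✓
  (3,10) → (φ(3),φ(10)) = (1,7) ∈ E(G2) ✓
  (4,7) → (φ(4),φ(7)) = (6,11) ∈ E(G2) ✓
  (4,9) → (φ(4),φ(9)) = (5,11) ∈ E(G2) ✓
  (4,11) → (φ(4),φ(11)) = (0,11) ∈ E(G2) ✓
  (5,6) → (φ(5),φ(6)) = (2,3) ∈ E(G2) ✓
  (5,7) → (φ(5),φ(7)) = (3,6) ∈ E(G2) ✓
  (6,7) → (φ(6),φ(7)) = (2,6) ∈ E(G2) ✓
  (6,10) → (φ(6),φ(10)) = (2,7) ∈ E(G2) ✓
  (6,11) → (φ(6),φ(11)) = (0,2) ∈ E(G2) ✓
  (7,10) → (φ(7),φ(10)) = (6,7) ∈ E(G2) ✓
  (8,11) → (φ(8),φ(11)) = (0,4) ∈ E(G2) ✓
  (9,10) → (φ(9),φ(10)) = (5,7) ∈ E(G2) ✓
All 26 edges of G1 map to edges of G2, and |E(G1)| = |E(G2)| = 26, so φ is a bijection on edges as well as vertices. Hence G1 ≅ G2.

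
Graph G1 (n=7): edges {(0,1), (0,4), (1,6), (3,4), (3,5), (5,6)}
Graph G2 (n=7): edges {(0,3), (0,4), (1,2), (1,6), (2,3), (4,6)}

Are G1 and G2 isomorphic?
Yes, isomorphic

The graphs are isomorphic.
One valid mapping φ: V(G1) → V(G2): 0→3, 1→0, 2→5, 3→1, 4→2, 5→6, 6→4

Verify φ preserves adjacency — for each edge of G1, its image is an edge of G2:
  (0,1) → (φ(0),φ(1)) = (0,3) ∈ E(G2) ✓
  (0,4) → (φ(0),φ(4)) = (2,3) ∈ E(G2) ✓
  (1,6) → (φ(1),φ(6)) = (0,4) ∈ E(G2) ✓
  (3,4) → (φ(3),φ(4)) = (1,2) ∈ E(G2) ✓
  (3,5) → (φ(3),φ(5)) = (1,6) ∈ E(G2) ✓
  (5,6) → (φ(5),φ(6)) = (4,6) ∈ E(G2) ✓
All 6 edges of G1 map to edges of G2, and |E(G1)| = |E(G2)| = 6, so φ is a bijection on edges as well as vertices. Hence G1 ≅ G2.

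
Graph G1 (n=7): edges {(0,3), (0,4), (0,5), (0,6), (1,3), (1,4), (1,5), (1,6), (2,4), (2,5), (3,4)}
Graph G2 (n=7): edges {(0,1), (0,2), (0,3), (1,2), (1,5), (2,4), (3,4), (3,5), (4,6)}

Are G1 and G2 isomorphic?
No, not isomorphic

The graphs are NOT isomorphic.

Counting triangles (3-cliques): G1 has 2, G2 has 1.
Triangle count is an isomorphism invariant, so differing triangle counts rule out isomorphism.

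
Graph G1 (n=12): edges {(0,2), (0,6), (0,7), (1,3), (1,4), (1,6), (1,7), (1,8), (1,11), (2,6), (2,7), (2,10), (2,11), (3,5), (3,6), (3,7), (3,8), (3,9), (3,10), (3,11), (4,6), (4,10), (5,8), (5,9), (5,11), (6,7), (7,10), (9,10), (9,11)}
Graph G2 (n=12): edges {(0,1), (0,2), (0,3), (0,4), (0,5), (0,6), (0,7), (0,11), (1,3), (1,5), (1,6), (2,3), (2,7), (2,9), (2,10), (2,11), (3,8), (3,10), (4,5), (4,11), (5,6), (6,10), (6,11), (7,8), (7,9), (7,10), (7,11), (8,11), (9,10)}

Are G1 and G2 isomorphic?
Yes, isomorphic

The graphs are isomorphic.
One valid mapping φ: V(G1) → V(G2): 0→9, 1→11, 2→10, 3→0, 4→8, 5→5, 6→7, 7→2, 8→4, 9→1, 10→3, 11→6

Verify φ preserves adjacency — for each edge of G1, its image is an edge of G2:
  (0,2) → (φ(0),φ(2)) = (9,10) ∈ E(G2) ✓
  (0,6) → (φ(0),φ(6)) = (7,9) ∈ E(G2) ✓
  (0,7) → (φ(0),φ(7)) = (2,9) ∈ E(G2) ✓
  (1,3) → (φ(1),φ(3)) = (0,11) ∈ E(G2) ✓
  (1,4) → (φ(1),φ(4)) = (8,11) ∈ E(G2) ✓
  (1,6) → (φ(1),φ(6)) = (7,11) ∈ E(G2) ✓
  (1,7) → (φ(1),φ(7)) = (2,11) ∈ E(G2) ✓
  (1,8) → (φ(1),φ(8)) = (4,11) ∈ E(G2) ✓
  (1,11) → (φ(1),φ(11)) = (6,11) ∈ E(G2) ✓
  (2,6) → (φ(2),φ(6)) = (7,10) ∈ E(G2) ✓
  (2,7) → (φ(2),φ(7)) = (2,10) ∈ E(G2) ✓
  (2,10) → (φ(2),φ(10)) = (3,10) ∈ E(G2) ✓
  (2,11) → (φ(2),φ(11)) = (6,10) ∈ E(G2) ✓
  (3,5) → (φ(3),φ(5)) = (0,5) ∈ E(G2) ✓
  (3,6) → (φ(3),φ(6)) = (0,7) ∈ E(G2) ✓
  (3,7) → (φ(3),φ(7)) = (0,2) ∈ E(G2) ✓
  (3,8) → (φ(3),φ(8)) = (0,4) ∈ E(G2) ✓
  (3,9) → (φ(3),φ(9)) = (0,1) ∈ E(G2) ✓
  (3,10) → (φ(3),φ(10)) = (0,3) ∈ E(G2) ✓
  (3,11) → (φ(3),φ(11)) = (0,6) ∈ E(G2) ✓
  (4,6) → (φ(4),φ(6)) = (7,8) ∈ E(G2) ✓
  (4,10) → (φ(4),φ(10)) = (3,8) ∈ E(G2) ✓
  (5,8) → (φ(5),φ(8)) = (4,5) ∈ E(G2) ✓
  (5,9) → (φ(5),φ(9)) = (1,5) ∈ E(G2) ✓
  (5,11) → (φ(5),φ(11)) = (5,6) ∈ E(G2) ✓
  (6,7) → (φ(6),φ(7)) = (2,7) ∈ E(G2) ✓
  (7,10) → (φ(7),φ(10)) = (2,3) ∈ E(G2) ✓
  (9,10) → (φ(9),φ(10)) = (1,3) ∈ E(G2) ✓
  (9,11) → (φ(9),φ(11)) = (1,6) ∈ E(G2) ✓
All 29 edges of G1 map to edges of G2, and |E(G1)| = |E(G2)| = 29, so φ is a bijection on edges as well as vertices. Hence G1 ≅ G2.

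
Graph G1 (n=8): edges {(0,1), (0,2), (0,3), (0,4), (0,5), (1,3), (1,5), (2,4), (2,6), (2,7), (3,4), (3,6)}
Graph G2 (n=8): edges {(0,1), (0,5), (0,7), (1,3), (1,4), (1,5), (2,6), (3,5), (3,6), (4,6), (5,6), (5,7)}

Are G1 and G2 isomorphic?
Yes, isomorphic

The graphs are isomorphic.
One valid mapping φ: V(G1) → V(G2): 0→5, 1→0, 2→6, 3→1, 4→3, 5→7, 6→4, 7→2

Verify φ preserves adjacency — for each edge of G1, its image is an edge of G2:
  (0,1) → (φ(0),φ(1)) = (0,5) ∈ E(G2) ✓
  (0,2) → (φ(0),φ(2)) = (5,6) ∈ E(G2) ✓
  (0,3) → (φ(0),φ(3)) = (1,5) ∈ E(G2) ✓
  (0,4) → (φ(0),φ(4)) = (3,5) ∈ E(G2) ✓
  (0,5) → (φ(0),φ(5)) = (5,7) ∈ E(G2) ✓
  (1,3) → (φ(1),φ(3)) = (0,1) ∈ E(G2) ✓
  (1,5) → (φ(1),φ(5)) = (0,7) ∈ E(G2) ✓
  (2,4) → (φ(2),φ(4)) = (3,6) ∈ E(G2) ✓
  (2,6) → (φ(2),φ(6)) = (4,6) ∈ E(G2) ✓
  (2,7) → (φ(2),φ(7)) = (2,6) ∈ E(G2) ✓
  (3,4) → (φ(3),φ(4)) = (1,3) ∈ E(G2) ✓
  (3,6) → (φ(3),φ(6)) = (1,4) ∈ E(G2) ✓
All 12 edges of G1 map to edges of G2, and |E(G1)| = |E(G2)| = 12, so φ is a bijection on edges as well as vertices. Hence G1 ≅ G2.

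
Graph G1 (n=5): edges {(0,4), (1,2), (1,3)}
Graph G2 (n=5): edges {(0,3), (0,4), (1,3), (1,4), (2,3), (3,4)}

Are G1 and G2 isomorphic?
No, not isomorphic

The graphs are NOT isomorphic.

Counting triangles (3-cliques): G1 has 0, G2 has 2.
Triangle count is an isomorphism invariant, so differing triangle counts rule out isomorphism.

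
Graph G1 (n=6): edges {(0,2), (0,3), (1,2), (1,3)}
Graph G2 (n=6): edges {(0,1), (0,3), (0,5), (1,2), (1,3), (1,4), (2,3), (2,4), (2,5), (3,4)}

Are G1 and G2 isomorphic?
No, not isomorphic

The graphs are NOT isomorphic.

Counting triangles (3-cliques): G1 has 0, G2 has 5.
Triangle count is an isomorphism invariant, so differing triangle counts rule out isomorphism.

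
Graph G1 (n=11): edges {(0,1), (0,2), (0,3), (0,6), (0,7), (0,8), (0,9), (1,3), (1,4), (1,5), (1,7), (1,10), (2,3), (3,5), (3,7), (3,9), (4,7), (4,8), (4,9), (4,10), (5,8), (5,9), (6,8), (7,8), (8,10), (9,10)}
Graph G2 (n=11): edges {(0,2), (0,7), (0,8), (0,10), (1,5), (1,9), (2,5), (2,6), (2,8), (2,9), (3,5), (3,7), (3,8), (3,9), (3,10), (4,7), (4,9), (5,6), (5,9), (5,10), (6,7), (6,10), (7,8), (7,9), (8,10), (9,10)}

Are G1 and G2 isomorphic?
Yes, isomorphic

The graphs are isomorphic.
One valid mapping φ: V(G1) → V(G2): 0→9, 1→10, 2→1, 3→5, 4→8, 5→6, 6→4, 7→3, 8→7, 9→2, 10→0

Verify φ preserves adjacency — for each edge of G1, its image is an edge of G2:
  (0,1) → (φ(0),φ(1)) = (9,10) ∈ E(G2) ✓
  (0,2) → (φ(0),φ(2)) = (1,9) ∈ E(G2) ✓
  (0,3) → (φ(0),φ(3)) = (5,9) ∈ E(G2) ✓
  (0,6) → (φ(0),φ(6)) = (4,9) ∈ E(G2) ✓
  (0,7) → (φ(0),φ(7)) = (3,9) ∈ E(G2) ✓
  (0,8) → (φ(0),φ(8)) = (7,9) ∈ E(G2) ✓
  (0,9) → (φ(0),φ(9)) = (2,9) ∈ E(G2) ✓
  (1,3) → (φ(1),φ(3)) = (5,10) ∈ E(G2) ✓
  (1,4) → (φ(1),φ(4)) = (8,10) ∈ E(G2) ✓
  (1,5) → (φ(1),φ(5)) = (6,10) ∈ E(G2) ✓
  (1,7) → (φ(1),φ(7)) = (3,10) ∈ E(G2) ✓
  (1,10) → (φ(1),φ(10)) = (0,10) ∈ E(G2) ✓
  (2,3) → (φ(2),φ(3)) = (1,5) ∈ E(G2) ✓
  (3,5) → (φ(3),φ(5)) = (5,6) ∈ E(G2) ✓
  (3,7) → (φ(3),φ(7)) = (3,5) ∈ E(G2) ✓
  (3,9) → (φ(3),φ(9)) = (2,5) ∈ E(G2) ✓
  (4,7) → (φ(4),φ(7)) = (3,8) ∈ E(G2) ✓
  (4,8) → (φ(4),φ(8)) = (7,8) ∈ E(G2) ✓
  (4,9) → (φ(4),φ(9)) = (2,8) ∈ E(G2) ✓
  (4,10) → (φ(4),φ(10)) = (0,8) ∈ E(G2) ✓
  (5,8) → (φ(5),φ(8)) = (6,7) ∈ E(G2) ✓
  (5,9) → (φ(5),φ(9)) = (2,6) ∈ E(G2) ✓
  (6,8) → (φ(6),φ(8)) = (4,7) ∈ E(G2) ✓
  (7,8) → (φ(7),φ(8)) = (3,7) ∈ E(G2) ✓
  (8,10) → (φ(8),φ(10)) = (0,7) ∈ E(G2) ✓
  (9,10) → (φ(9),φ(10)) = (0,2) ∈ E(G2) ✓
All 26 edges of G1 map to edges of G2, and |E(G1)| = |E(G2)| = 26, so φ is a bijection on edges as well as vertices. Hence G1 ≅ G2.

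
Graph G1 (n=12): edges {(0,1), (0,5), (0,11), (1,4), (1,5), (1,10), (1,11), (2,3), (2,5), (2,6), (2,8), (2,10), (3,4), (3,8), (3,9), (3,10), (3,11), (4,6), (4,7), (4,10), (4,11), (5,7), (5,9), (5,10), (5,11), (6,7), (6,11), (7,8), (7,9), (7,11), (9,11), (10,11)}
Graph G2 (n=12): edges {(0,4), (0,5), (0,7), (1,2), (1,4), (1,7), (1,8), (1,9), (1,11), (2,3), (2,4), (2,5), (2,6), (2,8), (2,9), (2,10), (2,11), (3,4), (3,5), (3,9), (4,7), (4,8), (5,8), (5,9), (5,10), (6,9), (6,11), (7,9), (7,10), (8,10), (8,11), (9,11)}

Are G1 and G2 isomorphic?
Yes, isomorphic

The graphs are isomorphic.
One valid mapping φ: V(G1) → V(G2): 0→6, 1→11, 2→7, 3→4, 4→8, 5→9, 6→10, 7→5, 8→0, 9→3, 10→1, 11→2

Verify φ preserves adjacency — for each edge of G1, its image is an edge of G2:
  (0,1) → (φ(0),φ(1)) = (6,11) ∈ E(G2) ✓
  (0,5) → (φ(0),φ(5)) = (6,9) ∈ E(G2) ✓
  (0,11) → (φ(0),φ(11)) = (2,6) ∈ E(G2) ✓
  (1,4) → (φ(1),φ(4)) = (8,11) ∈ E(G2) ✓
  (1,5) → (φ(1),φ(5)) = (9,11) ∈ E(G2) ✓
  (1,10) → (φ(1),φ(10)) = (1,11) ∈ E(G2) ✓
  (1,11) → (φ(1),φ(11)) = (2,11) ∈ E(G2) ✓
  (2,3) → (φ(2),φ(3)) = (4,7) ∈ E(G2) ✓
  (2,5) → (φ(2),φ(5)) = (7,9) ∈ E(G2) ✓
  (2,6) → (φ(2),φ(6)) = (7,10) ∈ E(G2) ✓
  (2,8) → (φ(2),φ(8)) = (0,7) ∈ E(G2) ✓
  (2,10) → (φ(2),φ(10)) = (1,7) ∈ E(G2) ✓
  (3,4) → (φ(3),φ(4)) = (4,8) ∈ E(G2) ✓
  (3,8) → (φ(3),φ(8)) = (0,4) ∈ E(G2) ✓
  (3,9) → (φ(3),φ(9)) = (3,4) ∈ E(G2) ✓
  (3,10) → (φ(3),φ(10)) = (1,4) ∈ E(G2) ✓
  (3,11) → (φ(3),φ(11)) = (2,4) ∈ E(G2) ✓
  (4,6) → (φ(4),φ(6)) = (8,10) ∈ E(G2) ✓
  (4,7) → (φ(4),φ(7)) = (5,8) ∈ E(G2) ✓
  (4,10) → (φ(4),φ(10)) = (1,8) ∈ E(G2) ✓
  (4,11) → (φ(4),φ(11)) = (2,8) ∈ E(G2) ✓
  (5,7) → (φ(5),φ(7)) = (5,9) ∈ E(G2) ✓
  (5,9) → (φ(5),φ(9)) = (3,9) ∈ E(G2) ✓
  (5,10) → (φ(5),φ(10)) = (1,9) ∈ E(G2) ✓
  (5,11) → (φ(5),φ(11)) = (2,9) ∈ E(G2) ✓
  (6,7) → (φ(6),φ(7)) = (5,10) ∈ E(G2) ✓
  (6,11) → (φ(6),φ(11)) = (2,10) ∈ E(G2) ✓
  (7,8) → (φ(7),φ(8)) = (0,5) ∈ E(G2) ✓
  (7,9) → (φ(7),φ(9)) = (3,5) ∈ E(G2) ✓
  (7,11) → (φ(7),φ(11)) = (2,5) ∈ E(G2) ✓
  (9,11) → (φ(9),φ(11)) = (2,3) ∈ E(G2) ✓
  (10,11) → (φ(10),φ(11)) = (1,2) ∈ E(G2) ✓
All 32 edges of G1 map to edges of G2, and |E(G1)| = |E(G2)| = 32, so φ is a bijection on edges as well as vertices. Hence G1 ≅ G2.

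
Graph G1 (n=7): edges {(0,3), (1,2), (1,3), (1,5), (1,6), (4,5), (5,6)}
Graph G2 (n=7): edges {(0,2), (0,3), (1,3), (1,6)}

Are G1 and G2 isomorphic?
No, not isomorphic

The graphs are NOT isomorphic.

Connected components of G1: 1 component(s) with vertex sets [[0, 1, 2, 3, 4, 5, 6]], sizes [7].
Connected components of G2: 3 component(s) with vertex sets [[4], [5], [0, 1, 2, 3, 6]], sizes [1, 1, 5].
The number of connected components (and the multiset of component sizes) is an isomorphism invariant — an isomorphism maps each component of G1 bijectively onto a component of G2. Since G1 has 1 component(s) and G2 has 3, they cannot be isomorphic.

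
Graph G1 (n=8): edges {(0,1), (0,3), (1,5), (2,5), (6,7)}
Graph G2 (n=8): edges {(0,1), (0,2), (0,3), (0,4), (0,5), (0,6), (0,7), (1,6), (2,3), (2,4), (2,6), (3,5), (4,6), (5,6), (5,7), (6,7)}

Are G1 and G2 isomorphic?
No, not isomorphic

The graphs are NOT isomorphic.

Counting triangles (3-cliques): G1 has 0, G2 has 11.
Triangle count is an isomorphism invariant, so differing triangle counts rule out isomorphism.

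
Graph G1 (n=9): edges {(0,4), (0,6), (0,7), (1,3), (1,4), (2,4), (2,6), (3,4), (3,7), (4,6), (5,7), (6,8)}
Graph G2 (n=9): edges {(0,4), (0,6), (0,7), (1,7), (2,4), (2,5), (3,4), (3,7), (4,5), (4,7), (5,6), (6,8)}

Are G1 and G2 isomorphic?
Yes, isomorphic

The graphs are isomorphic.
One valid mapping φ: V(G1) → V(G2): 0→0, 1→2, 2→3, 3→5, 4→4, 5→8, 6→7, 7→6, 8→1

Verify φ preserves adjacency — for each edge of G1, its image is an edge of G2:
  (0,4) → (φ(0),φ(4)) = (0,4) ∈ E(G2) ✓
  (0,6) → (φ(0),φ(6)) = (0,7) ∈ E(G2) ✓
  (0,7) → (φ(0),φ(7)) = (0,6) ∈ E(G2) ✓
  (1,3) → (φ(1),φ(3)) = (2,5) ∈ E(G2) ✓
  (1,4) → (φ(1),φ(4)) = (2,4) ∈ E(G2) ✓
  (2,4) → (φ(2),φ(4)) = (3,4) ∈ E(G2) ✓
  (2,6) → (φ(2),φ(6)) = (3,7) ∈ E(G2) ✓
  (3,4) → (φ(3),φ(4)) = (4,5) ∈ E(G2) ✓
  (3,7) → (φ(3),φ(7)) = (5,6) ∈ E(G2) ✓
  (4,6) → (φ(4),φ(6)) = (4,7) ∈ E(G2) ✓
  (5,7) → (φ(5),φ(7)) = (6,8) ∈ E(G2) ✓
  (6,8) → (φ(6),φ(8)) = (1,7) ∈ E(G2) ✓
All 12 edges of G1 map to edges of G2, and |E(G1)| = |E(G2)| = 12, so φ is a bijection on edges as well as vertices. Hence G1 ≅ G2.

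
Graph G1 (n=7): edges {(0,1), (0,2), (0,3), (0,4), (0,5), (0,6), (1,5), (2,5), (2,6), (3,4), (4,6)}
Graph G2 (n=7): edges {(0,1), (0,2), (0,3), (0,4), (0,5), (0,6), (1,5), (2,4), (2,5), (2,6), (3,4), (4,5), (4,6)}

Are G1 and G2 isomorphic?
No, not isomorphic

The graphs are NOT isomorphic.

Counting edges: G1 has 11 edge(s); G2 has 13 edge(s).
Edge count is an isomorphism invariant (a bijection on vertices induces a bijection on edges), so differing edge counts rule out isomorphism.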